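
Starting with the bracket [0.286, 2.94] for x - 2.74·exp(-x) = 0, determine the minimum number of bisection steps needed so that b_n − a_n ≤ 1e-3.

Initial width b − a = 2.94 − 0.286 = 2.654000.
After n steps the width is (b−a)/2^n; need (b−a)/2^n ≤ 1e-3.
So n ≥ log₂(2.654000/1e-3) = log₂(2654.0000) ≈ 11.3740.
Hence n = 12.

12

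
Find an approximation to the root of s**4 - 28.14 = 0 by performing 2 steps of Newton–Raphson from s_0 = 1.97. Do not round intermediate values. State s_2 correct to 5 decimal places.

Newton update: s ← s − f(s)/f'(s).
f'(s) = 4s**3
s_0 = 1.970000: f = -13.078615, f' = 30.581492 → s_1 = 1.970000 - (-13.078615)/(30.581492) = 2.397664
s_1 = 2.397664: f = 4.908639, f' = 55.134720 → s_2 = 2.397664 - (4.908639)/(55.134720) = 2.308634

2.30863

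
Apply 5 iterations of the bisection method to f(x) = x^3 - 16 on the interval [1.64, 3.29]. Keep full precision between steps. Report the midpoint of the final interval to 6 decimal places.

f(1.640000) = -11.589056, f(3.290000) = 19.611289 (opposite signs)
step 1: m = 2.465000, f(m) = -1.022105 < 0 → root in [2.465000, 3.290000]
step 2: m = 2.877500, f(m) = 7.825718 > 0 → root in [2.465000, 2.877500]
step 3: m = 2.671250, f(m) = 3.060909 > 0 → root in [2.465000, 2.671250]
step 4: m = 2.568125, f(m) = 0.937468 > 0 → root in [2.465000, 2.568125]
step 5: m = 2.516563, f(m) = -0.062391 < 0 → root in [2.516563, 2.568125]
Midpoint of [2.516563, 2.568125] = 2.542344

2.542344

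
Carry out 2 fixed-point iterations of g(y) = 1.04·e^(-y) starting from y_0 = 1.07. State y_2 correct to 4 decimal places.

y_1 = g(1.070000) = 0.356729
y_2 = g(0.356729) = 0.727961

0.7280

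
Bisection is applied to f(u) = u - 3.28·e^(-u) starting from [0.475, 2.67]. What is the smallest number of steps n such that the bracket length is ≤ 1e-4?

15

Initial width b − a = 2.67 − 0.475 = 2.195000.
After n steps the width is (b−a)/2^n; need (b−a)/2^n ≤ 1e-4.
So n ≥ log₂(2.195000/1e-4) = log₂(21950.0000) ≈ 14.4219.
Hence n = 15.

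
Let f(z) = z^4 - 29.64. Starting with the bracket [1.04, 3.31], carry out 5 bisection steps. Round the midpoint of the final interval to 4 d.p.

f(1.040000) = -28.470141, f(3.310000) = 90.396127 (opposite signs)
step 1: m = 2.175000, f(m) = -7.261187 < 0 → root in [2.175000, 3.310000]
step 2: m = 2.742500, f(m) = 26.930048 > 0 → root in [2.175000, 2.742500]
step 3: m = 2.458750, f(m) = 6.907485 > 0 → root in [2.175000, 2.458750]
step 4: m = 2.316875, f(m) = -0.825545 < 0 → root in [2.316875, 2.458750]
step 5: m = 2.387812, f(m) = 2.868796 > 0 → root in [2.316875, 2.387812]
Midpoint of [2.316875, 2.387812] = 2.352344

2.3523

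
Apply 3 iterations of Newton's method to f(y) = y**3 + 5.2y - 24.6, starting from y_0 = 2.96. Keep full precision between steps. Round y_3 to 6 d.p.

f'(y) = 3y**2 + 5.2
y_0 = 2.960000: f = 16.726336, f' = 31.484800 → y_1 = 2.960000 - (16.726336)/(31.484800) = 2.428749
y_1 = 2.428749: f = 2.356249, f' = 22.896463 → y_2 = 2.428749 - (2.356249)/(22.896463) = 2.325840
y_2 = 2.325840: f = 0.076073, f' = 21.428595 → y_3 = 2.325840 - (0.076073)/(21.428595) = 2.322290

2.322290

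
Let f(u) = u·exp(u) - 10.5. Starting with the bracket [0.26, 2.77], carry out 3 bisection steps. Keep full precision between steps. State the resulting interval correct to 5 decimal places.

f(0.260000) = -10.162798, f(2.770000) = 33.705416 (opposite signs)
step 1: m = 1.515000, f(m) = -3.607627 < 0 → root in [1.515000, 2.770000]
step 2: m = 2.142500, f(m) = 7.755627 > 0 → root in [1.515000, 2.142500]
step 3: m = 1.828750, f(m) = 0.885979 > 0 → root in [1.515000, 1.828750]

[1.51500, 1.82875]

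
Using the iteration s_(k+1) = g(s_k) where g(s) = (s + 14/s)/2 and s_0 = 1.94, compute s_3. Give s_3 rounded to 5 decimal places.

3.74242

s_1 = g(1.940000) = 4.578247
s_2 = g(4.578247) = 3.818093
s_3 = g(3.818093) = 3.742422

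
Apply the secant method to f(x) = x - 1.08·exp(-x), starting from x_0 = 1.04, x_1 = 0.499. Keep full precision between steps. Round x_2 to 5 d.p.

0.60303

f(x_0) = 0.658269, f(x_1) = -0.156708
x_2 = 0.499000 - (-0.156708)·(0.499000 - 1.040000)/(-0.156708 - (0.658269)) = 0.603027; f(x_2) = 0.012101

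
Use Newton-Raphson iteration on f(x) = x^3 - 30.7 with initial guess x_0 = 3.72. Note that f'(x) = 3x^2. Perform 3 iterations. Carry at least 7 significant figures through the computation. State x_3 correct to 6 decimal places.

x_0 = 3.720000: f = 20.778848, f' = 41.515200 → x_1 = 3.720000 - (20.778848)/(41.515200) = 3.219488
x_1 = 3.219488: f = 2.670330, f' = 31.095313 → x_2 = 3.219488 - (2.670330)/(31.095313) = 3.133613
x_2 = 3.133613: f = 0.070594, f' = 29.458582 → x_3 = 3.133613 - (0.070594)/(29.458582) = 3.131216

3.131216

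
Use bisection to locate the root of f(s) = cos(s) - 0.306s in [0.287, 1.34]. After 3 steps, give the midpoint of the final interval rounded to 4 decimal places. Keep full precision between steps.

1.1426

f(0.287000) = 0.871275, f(1.340000) = -0.181287 (opposite signs)
step 1: m = 0.813500, f(m) = 0.438028 > 0 → root in [0.813500, 1.340000]
step 2: m = 1.076750, f(m) = 0.144707 > 0 → root in [1.076750, 1.340000]
step 3: m = 1.208375, f(m) = -0.015223 < 0 → root in [1.076750, 1.208375]
Midpoint of [1.076750, 1.208375] = 1.142563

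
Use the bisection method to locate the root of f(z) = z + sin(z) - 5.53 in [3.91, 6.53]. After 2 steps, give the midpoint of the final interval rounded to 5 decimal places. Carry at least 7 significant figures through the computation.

f(3.910000) = -2.314991, f(6.530000) = 1.244316 (opposite signs)
step 1: m = 5.220000, f(m) = -1.183908 < 0 → root in [5.220000, 6.530000]
step 2: m = 5.875000, f(m) = -0.051944 < 0 → root in [5.875000, 6.530000]
Midpoint of [5.875000, 6.530000] = 6.202500

6.20250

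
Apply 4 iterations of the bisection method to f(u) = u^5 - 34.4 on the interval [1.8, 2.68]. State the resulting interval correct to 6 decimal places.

[2.020000, 2.075000]

f(1.800000) = -15.504320, f(2.680000) = 103.852811 (opposite signs)
step 1: m = 2.240000, f(m) = 21.994934 > 0 → root in [1.800000, 2.240000]
step 2: m = 2.020000, f(m) = -0.767678 < 0 → root in [2.020000, 2.240000]
step 3: m = 2.130000, f(m) = 9.442773 > 0 → root in [2.020000, 2.130000]
step 4: m = 2.075000, f(m) = 4.067194 > 0 → root in [2.020000, 2.075000]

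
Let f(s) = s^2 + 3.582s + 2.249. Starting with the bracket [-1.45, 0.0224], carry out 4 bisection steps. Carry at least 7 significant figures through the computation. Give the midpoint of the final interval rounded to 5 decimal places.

f(-1.450000) = -0.842400, f(0.022400) = 2.329739 (opposite signs)
step 1: m = -0.713800, f(m) = 0.201679 > 0 → root in [-1.450000, -0.713800]
step 2: m = -1.081900, f(m) = -0.455858 < 0 → root in [-1.081900, -0.713800]
step 3: m = -0.897850, f(m) = -0.160964 < 0 → root in [-0.897850, -0.713800]
step 4: m = -0.805825, f(m) = 0.011889 > 0 → root in [-0.897850, -0.805825]
Midpoint of [-0.897850, -0.805825] = -0.851838

-0.85184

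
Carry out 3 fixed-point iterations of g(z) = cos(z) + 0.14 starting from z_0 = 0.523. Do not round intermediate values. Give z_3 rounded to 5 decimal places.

z_1 = g(0.523000) = 1.006325
z_2 = g(1.006325) = 0.674970
z_3 = g(0.674970) = 0.920726

0.92073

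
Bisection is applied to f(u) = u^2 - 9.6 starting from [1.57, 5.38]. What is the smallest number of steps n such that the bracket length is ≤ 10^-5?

Initial width b − a = 5.38 − 1.57 = 3.810000.
After n steps the width is (b−a)/2^n; need (b−a)/2^n ≤ 10^-5.
So n ≥ log₂(3.810000/10^-5) = log₂(381000.0000) ≈ 18.5394.
Hence n = 19.

19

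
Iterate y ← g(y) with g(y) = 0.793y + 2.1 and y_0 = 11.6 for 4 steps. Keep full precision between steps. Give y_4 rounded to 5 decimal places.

10.72034

y_1 = g(11.600000) = 11.298800
y_2 = g(11.298800) = 11.059948
y_3 = g(11.059948) = 10.870539
y_4 = g(10.870539) = 10.720337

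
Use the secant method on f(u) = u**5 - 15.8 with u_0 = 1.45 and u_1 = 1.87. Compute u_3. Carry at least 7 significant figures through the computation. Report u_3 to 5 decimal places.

1.72987

f(u_0) = -9.390266, f(u_1) = 7.066939
u_2 = 1.870000 - (7.066939)·(1.870000 - 1.450000)/(7.066939 - (-9.390266)) = 1.689647; f(u_2) = -2.028562
u_3 = 1.689647 - (-2.028562)·(1.689647 - 1.870000)/(-2.028562 - (7.066939)) = 1.729871; f(u_3) = -0.309405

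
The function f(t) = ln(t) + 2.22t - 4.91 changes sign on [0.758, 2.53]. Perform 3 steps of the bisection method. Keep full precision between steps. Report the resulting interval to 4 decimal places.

[1.8655, 2.0870]

f(0.758000) = -3.504312, f(2.530000) = 1.634819 (opposite signs)
step 1: m = 1.644000, f(m) = -0.763188 < 0 → root in [1.644000, 2.530000]
step 2: m = 2.087000, f(m) = 0.458868 > 0 → root in [1.644000, 2.087000]
step 3: m = 1.865500, f(m) = -0.145061 < 0 → root in [1.865500, 2.087000]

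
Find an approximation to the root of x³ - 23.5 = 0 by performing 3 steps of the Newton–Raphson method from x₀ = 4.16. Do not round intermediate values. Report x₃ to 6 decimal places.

f'(x) = 3x²
x_0 = 4.160000: f = 48.491296, f' = 51.916800 → x_1 = 4.160000 - (48.491296)/(51.916800) = 3.225981
x_1 = 3.225981: f = 10.072623, f' = 31.220853 → x_2 = 3.225981 - (10.072623)/(31.220853) = 2.903356
x_2 = 2.903356: f = 0.973765, f' = 25.288425 → x_3 = 2.903356 - (0.973765)/(25.288425) = 2.864849

2.864849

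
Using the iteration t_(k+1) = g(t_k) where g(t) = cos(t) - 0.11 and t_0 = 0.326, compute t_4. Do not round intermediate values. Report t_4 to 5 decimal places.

0.63012

t_1 = g(0.326000) = 0.837331
t_2 = g(0.837331) = 0.559448
t_3 = g(0.559448) = 0.737548
t_4 = g(0.737548) = 0.630120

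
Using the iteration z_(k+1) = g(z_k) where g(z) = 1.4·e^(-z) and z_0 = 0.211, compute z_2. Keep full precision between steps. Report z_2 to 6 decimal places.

0.450584

z_1 = g(0.211000) = 1.133684
z_2 = g(1.133684) = 0.450584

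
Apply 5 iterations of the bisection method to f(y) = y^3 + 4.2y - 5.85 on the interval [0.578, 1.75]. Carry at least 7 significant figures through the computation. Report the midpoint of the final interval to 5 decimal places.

f(0.578000) = -3.229299, f(1.750000) = 6.859375 (opposite signs)
step 1: m = 1.164000, f(m) = 0.615899 > 0 → root in [0.578000, 1.164000]
step 2: m = 0.871000, f(m) = -1.531024 < 0 → root in [0.871000, 1.164000]
step 3: m = 1.017500, f(m) = -0.523076 < 0 → root in [1.017500, 1.164000]
step 4: m = 1.090750, f(m) = 0.028854 > 0 → root in [1.017500, 1.090750]
step 5: m = 1.054125, f(m) = -0.251353 < 0 → root in [1.054125, 1.090750]
Midpoint of [1.054125, 1.090750] = 1.072437

1.07244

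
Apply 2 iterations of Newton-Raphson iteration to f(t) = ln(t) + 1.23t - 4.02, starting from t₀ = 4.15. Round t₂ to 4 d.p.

2.5174

Newton update: t ← t − f(t)/f'(t).
f'(t) = 1/t + 1.23
t_0 = 4.150000: f = 2.507608, f' = 1.470964 → t_1 = 4.150000 - (2.507608)/(1.470964) = 2.445262
t_1 = 2.445262: f = -0.118176, f' = 1.638954 → t_2 = 2.445262 - (-0.118176)/(1.638954) = 2.517366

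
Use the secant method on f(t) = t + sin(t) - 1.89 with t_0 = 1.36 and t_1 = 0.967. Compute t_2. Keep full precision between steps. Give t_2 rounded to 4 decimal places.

1.0386

f(t_0) = 0.447865, f(t_1) = -0.099814
t_2 = 0.967000 - (-0.099814)·(0.967000 - 1.360000)/(-0.099814 - (0.447865)) = 1.038624; f(t_2) = 0.010331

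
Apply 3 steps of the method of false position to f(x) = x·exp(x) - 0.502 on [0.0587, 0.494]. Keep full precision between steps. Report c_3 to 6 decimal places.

f(0.058700) = -0.439751, f(0.494000) = 0.307596
step 1: c = 0.314838, f(c) = -0.070661 < 0 → new bracket [0.314838, 0.494000]
step 2: c = 0.348306, f(c) = -0.008566 < 0 → new bracket [0.348306, 0.494000]
step 3: c = 0.352254, f(c) = -0.001000 < 0 → new bracket [0.352254, 0.494000]

0.352254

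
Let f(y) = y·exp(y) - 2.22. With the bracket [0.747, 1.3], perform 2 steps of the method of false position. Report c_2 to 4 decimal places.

0.8897

f(0.747000) = -0.643338, f(1.300000) = 2.550086
step 1: c = 0.858406, f(c) = -0.194680 < 0 → new bracket [0.858406, 1.300000]
step 2: c = 0.889727, f(c) = -0.053990 < 0 → new bracket [0.889727, 1.300000]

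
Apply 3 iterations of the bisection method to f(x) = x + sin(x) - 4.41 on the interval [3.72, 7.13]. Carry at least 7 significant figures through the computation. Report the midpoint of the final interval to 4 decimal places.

5.2119

f(3.720000) = -1.236691, f(7.130000) = 3.469174 (opposite signs)
step 1: m = 5.425000, f(m) = 0.258343 > 0 → root in [3.720000, 5.425000]
step 2: m = 4.572500, f(m) = -0.827731 < 0 → root in [4.572500, 5.425000]
step 3: m = 4.998750, f(m) = -0.370528 < 0 → root in [4.998750, 5.425000]
Midpoint of [4.998750, 5.425000] = 5.211875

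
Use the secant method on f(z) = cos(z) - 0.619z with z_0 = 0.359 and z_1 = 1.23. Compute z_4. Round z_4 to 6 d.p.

Secant update: z_(k+1) = z_k − f(z_k)·(z_k − z_(k-1))/(f(z_k) − f(z_(k-1))).
f(z_0) = 0.714028, f(z_1) = -0.427132
z_2 = 1.230000 - (-0.427132)·(1.230000 - 0.359000)/(-0.427132 - (0.714028)) = 0.903988; f(z_2) = 0.058913
z_3 = 0.903988 - (0.058913)·(0.903988 - 1.230000)/(0.058913 - (-0.427132)) = 0.943503; f(z_3) = 0.002927
z_4 = 0.943503 - (0.002927)·(0.943503 - 0.903988)/(0.002927 - (0.058913)) = 0.945569; f(z_4) = -0.000026

0.945569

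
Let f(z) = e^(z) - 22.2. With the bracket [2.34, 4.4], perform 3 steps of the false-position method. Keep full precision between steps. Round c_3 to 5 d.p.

2.98331

False-position update: c = (a·f(b) − b·f(a))/(f(b) − f(a)); replace the endpoint whose sign matches f(c).
f(2.340000) = -11.818763, f(4.400000) = 59.250869
step 1: c = 2.682575, f(c) = -7.577307 < 0 → new bracket [2.682575, 4.400000]
step 2: c = 2.877305, f(c) = -4.433676 < 0 → new bracket [2.877305, 4.400000]
step 3: c = 2.983314, f(c) = -2.446834 < 0 → new bracket [2.983314, 4.400000]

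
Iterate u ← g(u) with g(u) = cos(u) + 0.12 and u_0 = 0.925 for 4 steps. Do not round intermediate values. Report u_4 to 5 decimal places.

u_1 = g(0.925000) = 0.721835
u_2 = g(0.721835) = 0.870595
u_3 = g(0.870595) = 0.764372
u_4 = g(0.764372) = 0.841817

0.84182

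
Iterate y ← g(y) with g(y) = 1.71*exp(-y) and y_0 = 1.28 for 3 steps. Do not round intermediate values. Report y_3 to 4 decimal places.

y_1 = g(1.280000) = 0.475444
y_2 = g(0.475444) = 1.062952
y_3 = g(1.062952) = 0.590693

0.5907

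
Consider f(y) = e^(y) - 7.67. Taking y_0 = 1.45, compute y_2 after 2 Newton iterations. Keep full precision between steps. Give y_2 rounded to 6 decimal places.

2.058250

Newton update: y ← y − f(y)/f'(y).
f'(y) = e^(y)
y_0 = 1.450000: f = -3.406885, f' = 4.263115 → y_1 = 1.450000 - (-3.406885)/(4.263115) = 2.249154
y_1 = 2.249154: f = 1.809714, f' = 9.479714 → y_2 = 2.249154 - (1.809714)/(9.479714) = 2.058250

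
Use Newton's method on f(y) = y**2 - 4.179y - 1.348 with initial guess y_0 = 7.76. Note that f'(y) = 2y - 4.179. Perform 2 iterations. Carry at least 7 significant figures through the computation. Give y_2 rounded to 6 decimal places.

y_0 = 7.760000: f = 26.440560, f' = 11.341000 → y_1 = 7.760000 - (26.440560)/(11.341000) = 5.428587
y_1 = 5.428587: f = 5.435489, f' = 6.678173 → y_2 = 5.428587 - (5.435489)/(6.678173) = 4.614668

4.614668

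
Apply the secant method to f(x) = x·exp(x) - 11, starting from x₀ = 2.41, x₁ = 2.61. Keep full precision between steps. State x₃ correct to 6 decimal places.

1.906818

f(x_0) = 15.832846, f(x_1) = 24.493523
x_2 = 2.610000 - (24.493523)·(2.610000 - 2.410000)/(24.493523 - (15.832846)) = 2.044374; f(x_2) = 4.791400
x_3 = 2.044374 - (4.791400)·(2.044374 - 2.610000)/(4.791400 - (24.493523)) = 1.906818; f(x_3) = 1.836004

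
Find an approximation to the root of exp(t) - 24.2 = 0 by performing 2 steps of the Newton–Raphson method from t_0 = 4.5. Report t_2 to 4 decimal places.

f'(t) = exp(t)
t_0 = 4.500000: f = 65.817131, f' = 90.017131 → t_1 = 4.500000 - (65.817131)/(90.017131) = 3.768838
t_1 = 3.768838: f = 19.129674, f' = 43.329674 → t_2 = 3.768838 - (19.129674)/(43.329674) = 3.327346

3.3273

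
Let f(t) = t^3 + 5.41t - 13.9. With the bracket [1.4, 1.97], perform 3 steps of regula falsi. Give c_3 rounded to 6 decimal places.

1.684718

f(1.400000) = -3.582000, f(1.970000) = 4.403073
step 1: c = 1.655695, f(c) = -0.403896 < 0 → new bracket [1.655695, 1.970000]
step 2: c = 1.682103, f(c) = -0.040355 < 0 → new bracket [1.682103, 1.970000]
step 3: c = 1.684718, f(c) = -0.003981 < 0 → new bracket [1.684718, 1.970000]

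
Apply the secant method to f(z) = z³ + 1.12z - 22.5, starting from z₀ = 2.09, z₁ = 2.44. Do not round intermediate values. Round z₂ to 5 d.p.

2.75681

f(z_0) = -11.029871, f(z_1) = -5.240416
z_2 = 2.440000 - (-5.240416)·(2.440000 - 2.090000)/(-5.240416 - (-11.029871)) = 2.756808; f(z_2) = 1.539339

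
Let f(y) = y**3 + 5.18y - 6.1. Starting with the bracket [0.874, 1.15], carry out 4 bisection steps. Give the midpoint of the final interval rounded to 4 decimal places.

f(0.874000) = -0.905052, f(1.150000) = 1.377875 (opposite signs)
step 1: m = 1.012000, f(m) = 0.178594 > 0 → root in [0.874000, 1.012000]
step 2: m = 0.943000, f(m) = -0.376698 < 0 → root in [0.943000, 1.012000]
step 3: m = 0.977500, f(m) = -0.102543 < 0 → root in [0.977500, 1.012000]
step 4: m = 0.994750, f(m) = 0.037138 > 0 → root in [0.977500, 0.994750]
Midpoint of [0.977500, 0.994750] = 0.986125

0.9861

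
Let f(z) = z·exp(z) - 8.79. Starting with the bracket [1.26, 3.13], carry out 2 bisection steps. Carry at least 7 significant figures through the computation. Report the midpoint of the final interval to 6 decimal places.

f(1.260000) = -4.347969, f(3.130000) = 62.805556 (opposite signs)
step 1: m = 2.195000, f(m) = 10.921102 > 0 → root in [1.260000, 2.195000]
step 2: m = 1.727500, f(m) = 0.929899 > 0 → root in [1.260000, 1.727500]
Midpoint of [1.260000, 1.727500] = 1.493750

1.493750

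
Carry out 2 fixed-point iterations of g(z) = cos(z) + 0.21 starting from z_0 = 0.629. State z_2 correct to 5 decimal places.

0.73454

z_1 = g(0.629000) = 1.018616
z_2 = g(1.018616) = 0.734545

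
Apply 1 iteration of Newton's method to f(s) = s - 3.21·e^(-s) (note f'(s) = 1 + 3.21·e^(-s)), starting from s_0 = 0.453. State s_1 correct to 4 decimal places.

s_0 = 0.453000: f = -1.587655, f' = 3.040655 → s_1 = 0.453000 - (-1.587655)/(3.040655) = 0.975142

0.9751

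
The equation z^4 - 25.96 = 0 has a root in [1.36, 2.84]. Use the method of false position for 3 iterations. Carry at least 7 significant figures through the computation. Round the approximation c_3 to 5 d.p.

f(1.360000) = -22.538980, f(2.840000) = 39.093903
step 1: c = 1.901232, f(c) = -12.894065 < 0 → new bracket [1.901232, 2.840000]
step 2: c = 2.134065, f(c) = -5.218941 < 0 → new bracket [2.134065, 2.840000]
step 3: c = 2.217207, f(c) = -1.792885 < 0 → new bracket [2.217207, 2.840000]

2.21721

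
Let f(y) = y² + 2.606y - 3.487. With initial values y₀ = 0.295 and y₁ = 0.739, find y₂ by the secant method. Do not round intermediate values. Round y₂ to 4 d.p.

1.0179

f(y_0) = -2.631205, f(y_1) = -1.015045
y_2 = 0.739000 - (-1.015045)·(0.739000 - 0.295000)/(-1.015045 - (-2.631205)) = 1.017859; f(y_2) = 0.201575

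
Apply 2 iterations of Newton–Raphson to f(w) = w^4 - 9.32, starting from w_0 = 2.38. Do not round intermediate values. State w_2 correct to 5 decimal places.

f'(w) = 4w^3
w_0 = 2.380000: f = 22.765427, f' = 53.925088 → w_1 = 2.380000 - (22.765427)/(53.925088) = 1.957832
w_1 = 1.957832: f = 5.372713, f' = 30.018328 → w_2 = 1.957832 - (5.372713)/(30.018328) = 1.778851

1.77885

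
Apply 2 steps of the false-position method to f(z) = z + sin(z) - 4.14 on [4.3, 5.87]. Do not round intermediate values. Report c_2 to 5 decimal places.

f(4.300000) = -0.756166, f(5.870000) = 1.328471
step 1: c = 4.869490, f(c) = -0.258195 < 0 → new bracket [4.869490, 5.870000]
step 2: c = 5.032301, f(c) = -0.056962 < 0 → new bracket [5.032301, 5.870000]

5.03230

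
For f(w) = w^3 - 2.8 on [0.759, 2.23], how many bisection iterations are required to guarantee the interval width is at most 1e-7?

Initial width b − a = 2.23 − 0.759 = 1.471000.
After n steps the width is (b−a)/2^n; need (b−a)/2^n ≤ 1e-7.
So n ≥ log₂(1.471000/1e-7) = log₂(14710000.0000) ≈ 23.8103.
Hence n = 24.

24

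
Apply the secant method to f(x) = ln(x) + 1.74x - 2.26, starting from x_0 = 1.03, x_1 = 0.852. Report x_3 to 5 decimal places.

f(x_0) = -0.438241, f(x_1) = -0.937689
x_2 = 0.852000 - (-0.937689)·(0.852000 - 1.030000)/(-0.937689 - (-0.438241)) = 1.186186; f(x_2) = -0.025292
x_3 = 1.186186 - (-0.025292)·(1.186186 - 0.852000)/(-0.025292 - (-0.937689)) = 1.195450; f(x_3) = -0.001394

1.19545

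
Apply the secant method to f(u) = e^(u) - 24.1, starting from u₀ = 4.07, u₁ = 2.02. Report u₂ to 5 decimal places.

2.68547

f(u_0) = 34.456963, f(u_1) = -16.561675
u_2 = 2.020000 - (-16.561675)·(2.020000 - 4.070000)/(-16.561675 - (34.456963)) = 2.685471; f(u_2) = -9.434890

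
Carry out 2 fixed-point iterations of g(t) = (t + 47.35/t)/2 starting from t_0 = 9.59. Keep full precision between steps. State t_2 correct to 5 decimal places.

6.89121

t_1 = g(9.590000) = 7.263717
t_2 = g(7.263717) = 6.891209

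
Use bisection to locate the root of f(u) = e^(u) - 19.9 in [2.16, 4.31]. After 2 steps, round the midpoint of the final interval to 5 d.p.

2.96625

f(2.160000) = -11.228862, f(4.310000) = 54.540489 (opposite signs)
step 1: m = 3.235000, f(m) = 5.506372 > 0 → root in [2.160000, 3.235000]
step 2: m = 2.697500, f(m) = -5.057421 < 0 → root in [2.697500, 3.235000]
Midpoint of [2.697500, 3.235000] = 2.966250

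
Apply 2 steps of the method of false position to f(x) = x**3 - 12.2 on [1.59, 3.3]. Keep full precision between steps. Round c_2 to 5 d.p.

2.20599

False-position update: c = (a·f(b) − b·f(a))/(f(b) − f(a)); replace the endpoint whose sign matches f(c).
f(1.590000) = -8.180321, f(3.300000) = 23.737000
step 1: c = 2.028268, f(c) = -3.855964 < 0 → new bracket [2.028268, 3.300000]
step 2: c = 2.205986, f(c) = -1.464851 < 0 → new bracket [2.205986, 3.300000]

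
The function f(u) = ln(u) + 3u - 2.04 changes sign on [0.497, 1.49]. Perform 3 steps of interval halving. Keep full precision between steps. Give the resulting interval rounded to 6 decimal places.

f(0.497000) = -1.248165, f(1.490000) = 2.828776 (opposite signs)
step 1: m = 0.993500, f(m) = 0.933979 > 0 → root in [0.497000, 0.993500]
step 2: m = 0.745250, f(m) = -0.098286 < 0 → root in [0.745250, 0.993500]
step 3: m = 0.869375, f(m) = 0.428144 > 0 → root in [0.745250, 0.869375]

[0.745250, 0.869375]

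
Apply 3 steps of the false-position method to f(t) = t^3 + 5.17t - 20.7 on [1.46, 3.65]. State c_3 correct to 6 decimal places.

2.085755

f(1.460000) = -10.039664, f(3.650000) = 46.797625
step 1: c = 1.846839, f(c) = -4.852622 < 0 → new bracket [1.846839, 3.650000]
step 2: c = 2.016249, f(c) = -2.079424 < 0 → new bracket [2.016249, 3.650000]
step 3: c = 2.085755, f(c) = -0.842836 < 0 → new bracket [2.085755, 3.650000]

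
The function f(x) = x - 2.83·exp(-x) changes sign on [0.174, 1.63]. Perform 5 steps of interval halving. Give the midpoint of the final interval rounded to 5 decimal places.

1.01575

f(0.174000) = -2.204040, f(1.630000) = 1.075519 (opposite signs)
step 1: m = 0.902000, f(m) = -0.246293 < 0 → root in [0.902000, 1.630000]
step 2: m = 1.266000, f(m) = 0.468061 > 0 → root in [0.902000, 1.266000]
step 3: m = 1.084000, f(m) = 0.126781 > 0 → root in [0.902000, 1.084000]
step 4: m = 0.993000, f(m) = -0.055412 < 0 → root in [0.993000, 1.084000]
step 5: m = 1.038500, f(m) = 0.036722 > 0 → root in [0.993000, 1.038500]
Midpoint of [0.993000, 1.038500] = 1.015750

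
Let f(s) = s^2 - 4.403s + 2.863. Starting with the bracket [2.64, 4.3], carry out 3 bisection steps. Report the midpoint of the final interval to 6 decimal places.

f(2.640000) = -1.791320, f(4.300000) = 2.420100 (opposite signs)
step 1: m = 3.470000, f(m) = -0.374510 < 0 → root in [3.470000, 4.300000]
step 2: m = 3.885000, f(m) = 0.850570 > 0 → root in [3.470000, 3.885000]
step 3: m = 3.677500, f(m) = 0.194974 > 0 → root in [3.470000, 3.677500]
Midpoint of [3.470000, 3.677500] = 3.573750

3.573750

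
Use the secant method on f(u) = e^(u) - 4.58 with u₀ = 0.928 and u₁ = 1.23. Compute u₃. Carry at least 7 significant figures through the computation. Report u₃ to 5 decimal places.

f(u_0) = -2.050555, f(u_1) = -1.158770
u_2 = 1.230000 - (-1.158770)·(1.230000 - 0.928000)/(-1.158770 - (-2.050555)) = 1.622414; f(u_2) = 0.485303
u_3 = 1.622414 - (0.485303)·(1.622414 - 1.230000)/(0.485303 - (-1.158770)) = 1.506580; f(u_3) = -0.068725

1.50658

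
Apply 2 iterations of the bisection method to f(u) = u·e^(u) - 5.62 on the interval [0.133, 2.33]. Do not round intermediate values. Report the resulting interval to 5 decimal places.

[1.23150, 1.78075]

f(0.133000) = -5.468081, f(2.330000) = 18.327604 (opposite signs)
step 1: m = 1.231500, f(m) = -1.400431 < 0 → root in [1.231500, 2.330000]
step 2: m = 1.780750, f(m) = 4.947514 > 0 → root in [1.231500, 1.780750]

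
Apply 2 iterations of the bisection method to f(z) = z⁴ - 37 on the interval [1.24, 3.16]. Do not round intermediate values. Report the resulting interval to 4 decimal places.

[2.2000, 2.6800]

f(1.240000) = -34.635786, f(3.160000) = 62.712207 (opposite signs)
step 1: m = 2.200000, f(m) = -13.574400 < 0 → root in [2.200000, 3.160000]
step 2: m = 2.680000, f(m) = 14.586870 > 0 → root in [2.200000, 2.680000]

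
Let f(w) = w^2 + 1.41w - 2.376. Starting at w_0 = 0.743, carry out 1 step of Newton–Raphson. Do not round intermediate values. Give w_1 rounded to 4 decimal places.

f'(w) = 2w + 1.41
w_0 = 0.743000: f = -0.776321, f' = 2.896000 → w_1 = 0.743000 - (-0.776321)/(2.896000) = 1.011067

1.0111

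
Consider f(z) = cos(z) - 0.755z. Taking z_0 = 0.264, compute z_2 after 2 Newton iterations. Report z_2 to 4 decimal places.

0.8664

f'(z) = -sin(z) - 0.755
z_0 = 0.264000: f = 0.766034, f' = -1.015944 → z_1 = 0.264000 - (0.766034)/(-1.015944) = 1.018012
z_1 = 1.018012: f = -0.243540, f' = -1.606066 → z_2 = 1.018012 - (-0.243540)/(-1.606066) = 0.866374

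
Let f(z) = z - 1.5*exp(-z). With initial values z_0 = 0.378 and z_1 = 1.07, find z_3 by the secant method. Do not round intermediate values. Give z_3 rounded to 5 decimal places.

Secant update: z_(k+1) = z_k − f(z_k)·(z_k − z_(k-1))/(f(z_k) − f(z_(k-1))).
f(z_0) = -0.649846, f(z_1) = 0.555487
z_2 = 1.070000 - (0.555487)·(1.070000 - 0.378000)/(0.555487 - (-0.649846)) = 0.751086; f(z_2) = 0.043306
z_3 = 0.751086 - (0.043306)·(0.751086 - 1.070000)/(0.043306 - (0.555487)) = 0.724122; f(z_3) = -0.003004

0.72412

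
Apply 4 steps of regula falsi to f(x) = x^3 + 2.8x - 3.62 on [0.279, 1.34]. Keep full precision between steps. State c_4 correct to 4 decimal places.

0.9677

f(0.279000) = -2.817082, f(1.340000) = 2.538104
step 1: c = 0.837136, f(c) = -0.689355 < 0 → new bracket [0.837136, 1.340000]
step 2: c = 0.944543, f(c) = -0.132593 < 0 → new bracket [0.944543, 1.340000]
step 3: c = 0.964177, f(c) = -0.023971 < 0 → new bracket [0.964177, 1.340000]
step 4: c = 0.967693, f(c) = -0.004283 < 0 → new bracket [0.967693, 1.340000]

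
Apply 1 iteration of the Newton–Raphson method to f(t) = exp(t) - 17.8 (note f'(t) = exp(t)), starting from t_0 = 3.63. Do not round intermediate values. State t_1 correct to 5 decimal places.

3.10199

t_0 = 3.630000: f = 19.912817, f' = 37.712817 → t_1 = 3.630000 - (19.912817)/(37.712817) = 3.101988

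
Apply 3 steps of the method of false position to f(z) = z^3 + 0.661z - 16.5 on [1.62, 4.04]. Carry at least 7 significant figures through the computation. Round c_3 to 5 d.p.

2.37564

f(1.620000) = -11.177652, f(4.040000) = 52.109704
step 1: c = 2.047414, f(c) = -6.564093 < 0 → new bracket [2.047414, 4.040000]
step 2: c = 2.270333, f(c) = -3.297071 < 0 → new bracket [2.270333, 4.040000]
step 3: c = 2.375640, f(c) = -1.522378 < 0 → new bracket [2.375640, 4.040000]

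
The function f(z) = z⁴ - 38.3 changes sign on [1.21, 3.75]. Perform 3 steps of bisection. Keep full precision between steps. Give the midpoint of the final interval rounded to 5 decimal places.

2.63875

f(1.210000) = -36.156411, f(3.750000) = 159.453906 (opposite signs)
step 1: m = 2.480000, f(m) = -0.472580 < 0 → root in [2.480000, 3.750000]
step 2: m = 3.115000, f(m) = 55.852575 > 0 → root in [2.480000, 3.115000]
step 3: m = 2.797500, f(m) = 22.946374 > 0 → root in [2.480000, 2.797500]
Midpoint of [2.480000, 2.797500] = 2.638750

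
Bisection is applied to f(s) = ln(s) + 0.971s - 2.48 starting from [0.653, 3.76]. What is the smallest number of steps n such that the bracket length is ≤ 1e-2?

9

Initial width b − a = 3.76 − 0.653 = 3.107000.
After n steps the width is (b−a)/2^n; need (b−a)/2^n ≤ 1e-2.
So n ≥ log₂(3.107000/1e-2) = log₂(310.7000) ≈ 8.2794.
Hence n = 9.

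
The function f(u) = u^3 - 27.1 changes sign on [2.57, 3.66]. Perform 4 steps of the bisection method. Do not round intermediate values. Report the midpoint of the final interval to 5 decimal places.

f(2.570000) = -10.125407, f(3.660000) = 21.927896 (opposite signs)
step 1: m = 3.115000, f(m) = 3.125546 > 0 → root in [2.570000, 3.115000]
step 2: m = 2.842500, f(m) = -4.133151 < 0 → root in [2.842500, 3.115000]
step 3: m = 2.978750, f(m) = -0.669696 < 0 → root in [2.978750, 3.115000]
step 4: m = 3.046875, f(m) = 1.185503 > 0 → root in [2.978750, 3.046875]
Midpoint of [2.978750, 3.046875] = 3.012812

3.01281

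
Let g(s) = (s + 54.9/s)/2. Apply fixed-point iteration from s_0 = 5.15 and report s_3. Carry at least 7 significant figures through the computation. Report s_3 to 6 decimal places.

7.409470

s_1 = g(5.150000) = 7.905097
s_2 = g(7.905097) = 7.424992
s_3 = g(7.424992) = 7.409470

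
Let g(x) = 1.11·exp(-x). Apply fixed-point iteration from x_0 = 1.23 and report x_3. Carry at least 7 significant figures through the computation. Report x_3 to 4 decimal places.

x_1 = g(1.230000) = 0.324445
x_2 = g(0.324445) = 0.802451
x_3 = g(0.802451) = 0.497534

0.4975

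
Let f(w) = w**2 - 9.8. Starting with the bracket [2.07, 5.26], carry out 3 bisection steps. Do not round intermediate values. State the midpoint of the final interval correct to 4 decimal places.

f(2.070000) = -5.515100, f(5.260000) = 17.867600 (opposite signs)
step 1: m = 3.665000, f(m) = 3.632225 > 0 → root in [2.070000, 3.665000]
step 2: m = 2.867500, f(m) = -1.577444 < 0 → root in [2.867500, 3.665000]
step 3: m = 3.266250, f(m) = 0.868389 > 0 → root in [2.867500, 3.266250]
Midpoint of [2.867500, 3.266250] = 3.066875

3.0669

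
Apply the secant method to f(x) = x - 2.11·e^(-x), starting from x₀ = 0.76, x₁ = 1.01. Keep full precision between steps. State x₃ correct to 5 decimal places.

f(x_0) = -0.226776, f(x_1) = 0.241498
x_2 = 1.010000 - (0.241498)·(1.010000 - 0.760000)/(0.241498 - (-0.226776)) = 0.881070; f(x_2) = 0.006814
x_3 = 0.881070 - (0.006814)·(0.881070 - 1.010000)/(0.006814 - (0.241498)) = 0.877327; f(x_3) = -0.000208

0.87733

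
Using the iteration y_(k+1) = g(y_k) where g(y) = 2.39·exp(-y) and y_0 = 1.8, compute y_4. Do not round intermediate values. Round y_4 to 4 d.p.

y_1 = g(1.800000) = 0.395064
y_2 = g(0.395064) = 1.609992
y_3 = g(1.609992) = 0.477735
y_4 = g(0.477735) = 1.482245

1.4822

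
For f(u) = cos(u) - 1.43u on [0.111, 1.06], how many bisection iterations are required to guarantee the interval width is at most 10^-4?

Initial width b − a = 1.06 − 0.111 = 0.949000.
After n steps the width is (b−a)/2^n; need (b−a)/2^n ≤ 10^-4.
So n ≥ log₂(0.949000/10^-4) = log₂(9490.0000) ≈ 13.2122.
Hence n = 14.

14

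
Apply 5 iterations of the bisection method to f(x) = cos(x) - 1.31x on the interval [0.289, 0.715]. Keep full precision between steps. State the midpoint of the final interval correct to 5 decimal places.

0.61516

f(0.289000) = 0.579939, f(0.715000) = -0.181557 (opposite signs)
step 1: m = 0.502000, f(m) = 0.219002 > 0 → root in [0.502000, 0.715000]
step 2: m = 0.608500, f(m) = 0.023371 > 0 → root in [0.608500, 0.715000]
step 3: m = 0.661750, f(m) = -0.077974 < 0 → root in [0.608500, 0.661750]
step 4: m = 0.635125, f(m) = -0.027016 < 0 → root in [0.608500, 0.635125]
step 5: m = 0.621813, f(m) = -0.001750 < 0 → root in [0.608500, 0.621813]
Midpoint of [0.608500, 0.621813] = 0.615156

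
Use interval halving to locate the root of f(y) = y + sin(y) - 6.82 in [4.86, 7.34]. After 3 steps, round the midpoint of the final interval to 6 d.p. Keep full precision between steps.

6.565000

f(4.860000) = -2.949125, f(7.340000) = 1.390794 (opposite signs)
step 1: m = 6.100000, f(m) = -0.902163 < 0 → root in [6.100000, 7.340000]
step 2: m = 6.720000, f(m) = 0.323055 > 0 → root in [6.100000, 6.720000]
step 3: m = 6.410000, f(m) = -0.283525 < 0 → root in [6.410000, 6.720000]
Midpoint of [6.410000, 6.720000] = 6.565000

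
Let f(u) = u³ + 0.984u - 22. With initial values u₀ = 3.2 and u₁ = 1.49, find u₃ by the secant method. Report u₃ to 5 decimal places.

f(u_0) = 13.916800, f(u_1) = -17.225891
u_2 = 1.490000 - (-17.225891)·(1.490000 - 3.200000)/(-17.225891 - (13.916800)) = 2.435849; f(u_2) = -5.150360
u_3 = 2.435849 - (-5.150360)·(2.435849 - 1.490000)/(-5.150360 - (-17.225891)) = 2.839265; f(u_3) = 3.682352

2.83926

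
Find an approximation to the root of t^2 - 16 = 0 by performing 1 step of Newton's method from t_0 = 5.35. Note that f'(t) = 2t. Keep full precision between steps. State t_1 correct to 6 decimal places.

4.170327

t_0 = 5.350000: f = 12.622500, f' = 10.700000 → t_1 = 5.350000 - (12.622500)/(10.700000) = 4.170327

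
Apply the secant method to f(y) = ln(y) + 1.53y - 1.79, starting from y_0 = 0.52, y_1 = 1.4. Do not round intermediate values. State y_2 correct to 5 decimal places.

f(y_0) = -1.648326, f(y_1) = 0.688472
y_2 = 1.400000 - (0.688472)·(1.400000 - 0.520000)/(0.688472 - (-1.648326)) = 1.140733; f(y_2) = 0.086992

1.14073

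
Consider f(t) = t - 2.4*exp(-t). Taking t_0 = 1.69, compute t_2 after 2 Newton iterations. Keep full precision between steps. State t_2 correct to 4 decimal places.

0.9356

Newton update: t ← t − f(t)/f'(t).
f'(t) = 1 + 2.4*exp(-t)
t_0 = 1.690000: f = 1.247153, f' = 1.442847 → t_1 = 1.690000 - (1.247153)/(1.442847) = 0.825630
t_1 = 0.825630: f = -0.225471, f' = 2.051101 → t_2 = 0.825630 - (-0.225471)/(2.051101) = 0.935557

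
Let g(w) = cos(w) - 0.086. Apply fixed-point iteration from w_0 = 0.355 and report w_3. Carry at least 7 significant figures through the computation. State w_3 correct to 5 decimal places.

0.75442

w_1 = g(0.355000) = 0.851646
w_2 = g(0.851646) = 0.572745
w_3 = g(0.572745) = 0.754416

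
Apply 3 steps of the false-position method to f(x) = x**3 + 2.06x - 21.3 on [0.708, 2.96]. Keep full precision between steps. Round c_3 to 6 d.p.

2.517085

f(0.708000) = -19.486625, f(2.960000) = 10.731936
step 1: c = 2.160216, f(c) = -6.769234 < 0 → new bracket [2.160216, 2.960000]
step 2: c = 2.469563, f(c) = -1.151484 < 0 → new bracket [2.469563, 2.960000]
step 3: c = 2.517085, f(c) = -0.167265 < 0 → new bracket [2.517085, 2.960000]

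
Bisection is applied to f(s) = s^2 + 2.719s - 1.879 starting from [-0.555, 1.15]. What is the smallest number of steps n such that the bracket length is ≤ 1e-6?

Initial width b − a = 1.15 − -0.555 = 1.705000.
After n steps the width is (b−a)/2^n; need (b−a)/2^n ≤ 1e-6.
So n ≥ log₂(1.705000/1e-6) = log₂(1705000.0000) ≈ 20.7013.
Hence n = 21.

21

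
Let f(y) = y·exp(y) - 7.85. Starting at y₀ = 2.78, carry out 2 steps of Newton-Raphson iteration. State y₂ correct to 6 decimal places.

Newton update: y ← y − f(y)/f'(y).
f'(y) = (y + 1)·exp(y)
y_0 = 2.780000: f = 36.960878, f' = 60.929899 → y_1 = 2.780000 - (36.960878)/(60.929899) = 2.173387
y_1 = 2.173387: f = 11.249718, f' = 27.887715 → y_2 = 2.173387 - (11.249718)/(27.887715) = 1.769994

1.769994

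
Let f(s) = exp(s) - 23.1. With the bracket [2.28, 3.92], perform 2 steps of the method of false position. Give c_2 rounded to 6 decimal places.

3.026082

f(2.280000) = -13.323320, f(3.920000) = 27.300445
step 1: c = 2.817869, f(c) = -6.358871 < 0 → new bracket [2.817869, 3.920000]
step 2: c = 3.026082, f(c) = -2.483708 < 0 → new bracket [3.026082, 3.920000]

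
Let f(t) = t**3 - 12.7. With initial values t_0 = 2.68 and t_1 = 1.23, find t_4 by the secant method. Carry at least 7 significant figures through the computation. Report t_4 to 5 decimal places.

f(t_0) = 6.548832, f(t_1) = -10.839133
t_2 = 1.230000 - (-10.839133)·(1.230000 - 2.680000)/(-10.839133 - (6.548832)) = 2.133886; f(t_2) = -2.983412
t_3 = 2.133886 - (-2.983412)·(2.133886 - 1.230000)/(-2.983412 - (-10.839133)) = 2.477160; f(t_3) = 2.500655
t_4 = 2.477160 - (2.500655)·(2.477160 - 2.133886)/(2.500655 - (-2.983412)) = 2.320632; f(t_4) = -0.202620

2.32063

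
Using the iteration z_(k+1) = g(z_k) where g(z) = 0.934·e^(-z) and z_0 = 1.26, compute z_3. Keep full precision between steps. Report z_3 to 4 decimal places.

0.4562

z_1 = g(1.260000) = 0.264933
z_2 = g(0.264933) = 0.716618
z_3 = g(0.716618) = 0.456167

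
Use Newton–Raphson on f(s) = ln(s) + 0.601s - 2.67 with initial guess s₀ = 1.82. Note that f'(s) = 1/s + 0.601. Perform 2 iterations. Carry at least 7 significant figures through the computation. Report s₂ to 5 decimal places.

2.75533

s_0 = 1.820000: f = -0.977343, f' = 1.150451 → s_1 = 1.820000 - (-0.977343)/(1.150451) = 2.669531
s_1 = 2.669531: f = -0.083709, f' = 0.975598 → s_2 = 2.669531 - (-0.083709)/(0.975598) = 2.755334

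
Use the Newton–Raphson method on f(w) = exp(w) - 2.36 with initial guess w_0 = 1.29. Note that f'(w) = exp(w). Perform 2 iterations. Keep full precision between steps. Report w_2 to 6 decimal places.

Newton update: w ← w − f(w)/f'(w).
w_0 = 1.290000: f = 1.272787, f' = 3.632787 → w_1 = 1.290000 - (1.272787)/(3.632787) = 0.939639
w_1 = 0.939639: f = 0.199058, f' = 2.559058 → w_2 = 0.939639 - (0.199058)/(2.559058) = 0.861854

0.861854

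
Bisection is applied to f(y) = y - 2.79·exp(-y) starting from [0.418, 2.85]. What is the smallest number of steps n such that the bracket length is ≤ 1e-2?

Initial width b − a = 2.85 − 0.418 = 2.432000.
After n steps the width is (b−a)/2^n; need (b−a)/2^n ≤ 1e-2.
So n ≥ log₂(2.432000/1e-2) = log₂(243.2000) ≈ 7.9260.
Hence n = 8.

8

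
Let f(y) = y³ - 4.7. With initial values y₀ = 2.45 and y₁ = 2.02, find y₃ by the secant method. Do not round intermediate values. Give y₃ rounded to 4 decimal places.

f(y_0) = 10.006125, f(y_1) = 3.542408
y_2 = 2.020000 - (3.542408)·(2.020000 - 2.450000)/(3.542408 - (10.006125)) = 1.784341; f(y_2) = 0.981111
y_3 = 1.784341 - (0.981111)·(1.784341 - 2.020000)/(0.981111 - (3.542408)) = 1.694071; f(y_3) = 0.161772

1.6941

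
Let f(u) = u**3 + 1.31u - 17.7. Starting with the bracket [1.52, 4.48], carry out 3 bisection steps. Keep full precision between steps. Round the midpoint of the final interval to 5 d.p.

2.44500

f(1.520000) = -12.196992, f(4.480000) = 78.084192 (opposite signs)
step 1: m = 3.000000, f(m) = 13.230000 > 0 → root in [1.520000, 3.000000]
step 2: m = 2.260000, f(m) = -3.196224 < 0 → root in [2.260000, 3.000000]
step 3: m = 2.630000, f(m) = 3.936747 > 0 → root in [2.260000, 2.630000]
Midpoint of [2.260000, 2.630000] = 2.445000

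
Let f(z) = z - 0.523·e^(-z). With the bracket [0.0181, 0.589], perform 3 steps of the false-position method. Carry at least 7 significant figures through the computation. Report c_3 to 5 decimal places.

f(0.018100) = -0.495519, f(0.589000) = 0.298797
step 1: c = 0.374245, f(c) = 0.014522 > 0 → new bracket [0.018100, 0.374245]
step 2: c = 0.364105, f(c) = 0.000715 > 0 → new bracket [0.018100, 0.364105]
step 3: c = 0.363606, f(c) = 0.000035 > 0 → new bracket [0.018100, 0.363606]

0.36361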